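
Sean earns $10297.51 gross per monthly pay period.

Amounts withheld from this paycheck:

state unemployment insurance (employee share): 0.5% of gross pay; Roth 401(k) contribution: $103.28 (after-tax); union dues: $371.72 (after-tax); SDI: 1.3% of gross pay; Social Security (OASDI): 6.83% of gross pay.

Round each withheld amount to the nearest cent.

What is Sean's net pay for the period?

$8933.83

SDI: $10297.51 × 0.013 = $133.87
State unemployment insurance (employee share): $10297.51 × 0.005 = $51.49
Social Security (OASDI): $10297.51 × 0.0683 = $703.32
Roth 401(k) contribution: $103.28
Union dues: $371.72
Total deductions = $133.87 + $51.49 + $703.32 + $103.28 + $371.72 = $1363.68
Net pay = $10297.51 − $1363.68 = $8933.83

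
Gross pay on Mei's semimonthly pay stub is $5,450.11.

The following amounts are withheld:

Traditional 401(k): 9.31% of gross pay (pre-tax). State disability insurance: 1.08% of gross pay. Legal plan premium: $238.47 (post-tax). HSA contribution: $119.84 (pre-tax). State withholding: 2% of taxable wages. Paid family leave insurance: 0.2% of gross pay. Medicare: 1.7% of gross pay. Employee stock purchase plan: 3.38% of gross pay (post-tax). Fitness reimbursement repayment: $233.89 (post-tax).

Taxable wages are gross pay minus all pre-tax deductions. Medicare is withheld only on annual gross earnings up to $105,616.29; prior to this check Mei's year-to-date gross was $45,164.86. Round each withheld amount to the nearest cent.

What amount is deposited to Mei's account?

$3,907.42

HSA contribution: $119.84
Traditional 401(k): $5,450.11 × 0.0931 = $507.41
Pre-tax total = $119.84 + $507.41 = $627.25
Taxable wages = $5,450.11 − $627.25 = $4,822.86
State withholding: $4,822.86 × 0.02 = $96.46
Paid family leave insurance: $5,450.11 × 0.002 = $10.90
State disability insurance: $5,450.11 × 0.0108 = $58.86
Medicare: cap not yet reached, full $5,450.11 is subject → $5,450.11 × 0.017 = $92.65
Fitness reimbursement repayment: $233.89
Employee stock purchase plan: $5,450.11 × 0.0338 = $184.21
Legal plan premium: $238.47
Total deductions = $119.84 + $507.41 + $96.46 + $10.90 + $58.86 + $92.65 + $233.89 + $184.21 + $238.47 = $1,542.69
Net pay = $5,450.11 − $1,542.69 = $3,907.42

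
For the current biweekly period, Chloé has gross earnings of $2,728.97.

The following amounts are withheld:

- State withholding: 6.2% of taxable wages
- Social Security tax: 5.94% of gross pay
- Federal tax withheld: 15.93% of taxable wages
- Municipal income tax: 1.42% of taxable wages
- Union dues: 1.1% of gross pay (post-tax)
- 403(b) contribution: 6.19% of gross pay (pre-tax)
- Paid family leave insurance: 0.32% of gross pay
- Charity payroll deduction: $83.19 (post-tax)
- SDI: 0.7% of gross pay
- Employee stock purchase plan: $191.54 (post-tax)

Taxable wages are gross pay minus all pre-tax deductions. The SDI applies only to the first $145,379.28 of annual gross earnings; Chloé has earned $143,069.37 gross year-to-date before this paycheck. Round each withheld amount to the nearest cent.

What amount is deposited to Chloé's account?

403(b) contribution: $2,728.97 × 0.0619 = $168.92
Taxable wages = $2,728.97 − $168.92 = $2,560.05
State withholding: $2,560.05 × 0.062 = $158.72
Federal tax withheld: $2,560.05 × 0.1593 = $407.82
Municipal income tax: $2,560.05 × 0.0142 = $36.35
Paid family leave insurance: $2,728.97 × 0.0032 = $8.73
Social Security tax: $2,728.97 × 0.0594 = $162.10
SDI: only $145,379.28 − $143,069.37 = $2,309.91 of this check is subject → $2,309.91 × 0.007 = $16.17
Union dues: $2,728.97 × 0.011 = $30.02
Employee stock purchase plan: $191.54
Charity payroll deduction: $83.19
Total deductions = $168.92 + $158.72 + $407.82 + $36.35 + $8.73 + $162.10 + $16.17 + $30.02 + $191.54 + $83.19 = $1,263.56
Net pay = $2,728.97 − $1,263.56 = $1,465.41

$1,465.41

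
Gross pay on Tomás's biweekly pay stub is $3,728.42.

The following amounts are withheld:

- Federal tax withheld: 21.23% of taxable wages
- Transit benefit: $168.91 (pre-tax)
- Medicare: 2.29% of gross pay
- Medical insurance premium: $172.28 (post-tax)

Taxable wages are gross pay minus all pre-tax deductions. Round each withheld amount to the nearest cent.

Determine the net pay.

$2,546.17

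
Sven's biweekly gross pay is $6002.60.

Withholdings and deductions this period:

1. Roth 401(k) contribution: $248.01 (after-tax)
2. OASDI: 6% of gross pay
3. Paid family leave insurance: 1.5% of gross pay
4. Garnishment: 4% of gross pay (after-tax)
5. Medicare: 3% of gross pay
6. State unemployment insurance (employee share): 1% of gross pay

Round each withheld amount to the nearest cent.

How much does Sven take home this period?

Paid family leave insurance: $6002.60 × 0.015 = $90.04
Medicare: $6002.60 × 0.03 = $180.08
State unemployment insurance (employee share): $6002.60 × 0.01 = $60.03
OASDI: $6002.60 × 0.06 = $360.16
Roth 401(k) contribution: $248.01
Garnishment: $6002.60 × 0.04 = $240.10
Total deductions = $90.04 + $180.08 + $60.03 + $360.16 + $248.01 + $240.10 = $1178.42
Net pay = $6002.60 − $1178.42 = $4824.18

$4824.18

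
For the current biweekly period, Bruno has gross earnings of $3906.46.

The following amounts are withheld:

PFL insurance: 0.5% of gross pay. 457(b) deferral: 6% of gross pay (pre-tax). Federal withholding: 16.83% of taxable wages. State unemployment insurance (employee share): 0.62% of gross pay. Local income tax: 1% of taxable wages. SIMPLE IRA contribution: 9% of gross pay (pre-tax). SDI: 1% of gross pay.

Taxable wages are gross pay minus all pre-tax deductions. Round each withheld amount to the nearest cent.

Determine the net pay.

$2645.64

457(b) deferral: $3906.46 × 0.06 = $234.39
SIMPLE IRA contribution: $3906.46 × 0.09 = $351.58
Pre-tax total = $234.39 + $351.58 = $585.97
Taxable wages = $3906.46 − $585.97 = $3320.49
Federal withholding: $3320.49 × 0.1683 = $558.84
Local income tax: $3320.49 × 0.01 = $33.20
PFL insurance: $3906.46 × 0.005 = $19.53
State unemployment insurance (employee share): $3906.46 × 0.0062 = $24.22
SDI: $3906.46 × 0.01 = $39.06
Total deductions = $234.39 + $351.58 + $558.84 + $33.20 + $19.53 + $24.22 + $39.06 = $1260.82
Net pay = $3906.46 − $1260.82 = $2645.64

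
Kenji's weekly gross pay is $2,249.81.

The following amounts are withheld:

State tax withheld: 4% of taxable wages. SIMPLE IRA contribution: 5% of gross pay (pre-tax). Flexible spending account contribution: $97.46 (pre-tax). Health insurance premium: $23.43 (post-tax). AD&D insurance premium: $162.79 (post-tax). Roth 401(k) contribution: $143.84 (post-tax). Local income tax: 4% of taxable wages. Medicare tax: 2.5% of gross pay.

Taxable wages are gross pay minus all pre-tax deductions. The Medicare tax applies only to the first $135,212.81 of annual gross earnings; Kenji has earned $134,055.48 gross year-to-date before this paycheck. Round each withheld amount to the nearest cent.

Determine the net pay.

$1,517.69

SIMPLE IRA contribution: $2,249.81 × 0.05 = $112.49
Flexible spending account contribution: $97.46
Pre-tax total = $112.49 + $97.46 = $209.95
Taxable wages = $2,249.81 − $209.95 = $2,039.86
Local income tax: $2,039.86 × 0.04 = $81.59
State tax withheld: $2,039.86 × 0.04 = $81.59
Medicare tax: only $135,212.81 − $134,055.48 = $1,157.33 of this check is subject → $1,157.33 × 0.025 = $28.93
Roth 401(k) contribution: $143.84
Health insurance premium: $23.43
AD&D insurance premium: $162.79
Total deductions = $112.49 + $97.46 + $81.59 + $81.59 + $28.93 + $143.84 + $23.43 + $162.79 = $732.12
Net pay = $2,249.81 − $732.12 = $1,517.69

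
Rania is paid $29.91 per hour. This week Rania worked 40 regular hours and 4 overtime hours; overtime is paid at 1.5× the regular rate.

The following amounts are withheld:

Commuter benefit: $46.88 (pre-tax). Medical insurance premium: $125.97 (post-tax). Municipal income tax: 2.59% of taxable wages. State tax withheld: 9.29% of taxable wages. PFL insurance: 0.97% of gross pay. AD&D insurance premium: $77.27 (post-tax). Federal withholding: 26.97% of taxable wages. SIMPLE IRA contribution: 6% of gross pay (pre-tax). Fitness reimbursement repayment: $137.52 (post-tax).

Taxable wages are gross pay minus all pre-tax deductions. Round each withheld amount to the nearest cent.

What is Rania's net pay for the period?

Regular pay: 40 × $29.91 = $1,196.40
Overtime pay: 4 × $29.91 × 1.5 = $179.46
Gross pay = $1,196.40 + $179.46 = $1,375.86
Commuter benefit: $46.88
SIMPLE IRA contribution: $1,375.86 × 0.06 = $82.55
Pre-tax total = $46.88 + $82.55 = $129.43
Taxable wages = $1,375.86 − $129.43 = $1,246.43
Municipal income tax: $1,246.43 × 0.0259 = $32.28
Federal withholding: $1,246.43 × 0.2697 = $336.16
State tax withheld: $1,246.43 × 0.0929 = $115.79
PFL insurance: $1,375.86 × 0.0097 = $13.35
Medical insurance premium: $125.97
Fitness reimbursement repayment: $137.52
AD&D insurance premium: $77.27
Total deductions = $46.88 + $82.55 + $32.28 + $336.16 + $115.79 + $13.35 + $125.97 + $137.52 + $77.27 = $967.77
Net pay = $1,375.86 − $967.77 = $408.09

$408.09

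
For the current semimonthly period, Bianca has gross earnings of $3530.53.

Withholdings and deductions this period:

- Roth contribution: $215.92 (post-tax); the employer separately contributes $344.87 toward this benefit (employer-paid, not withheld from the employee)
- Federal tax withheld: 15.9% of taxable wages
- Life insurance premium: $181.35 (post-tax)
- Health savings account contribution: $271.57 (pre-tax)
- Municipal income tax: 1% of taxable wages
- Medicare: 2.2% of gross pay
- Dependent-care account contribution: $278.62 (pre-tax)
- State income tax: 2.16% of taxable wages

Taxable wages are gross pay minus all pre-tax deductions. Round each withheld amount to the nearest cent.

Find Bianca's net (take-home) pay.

$1937.35

Dependent-care account contribution: $278.62
Health savings account contribution: $271.57
Pre-tax total = $278.62 + $271.57 = $550.19
Taxable wages = $3530.53 − $550.19 = $2980.34
State income tax: $2980.34 × 0.0216 = $64.38
Federal tax withheld: $2980.34 × 0.159 = $473.87
Municipal income tax: $2980.34 × 0.01 = $29.80
Medicare: $3530.53 × 0.022 = $77.67
Roth contribution: $215.92
Life insurance premium: $181.35
(Employer's $344.87 toward Roth contribution is not withheld from the employee.)
Total deductions = $278.62 + $271.57 + $64.38 + $473.87 + $29.80 + $77.67 + $215.92 + $181.35 = $1593.18
Net pay = $3530.53 − $1593.18 = $1937.35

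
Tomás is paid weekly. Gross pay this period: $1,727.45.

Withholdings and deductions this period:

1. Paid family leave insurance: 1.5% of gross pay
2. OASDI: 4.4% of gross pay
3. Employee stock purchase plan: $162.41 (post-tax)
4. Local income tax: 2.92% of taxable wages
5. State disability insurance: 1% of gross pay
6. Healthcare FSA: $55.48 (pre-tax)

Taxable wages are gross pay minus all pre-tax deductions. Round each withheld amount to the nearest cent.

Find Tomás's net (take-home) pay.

Healthcare FSA: $55.48
Taxable wages = $1,727.45 − $55.48 = $1,671.97
Local income tax: $1,671.97 × 0.0292 = $48.82
Paid family leave insurance: $1,727.45 × 0.015 = $25.91
OASDI: $1,727.45 × 0.044 = $76.01
State disability insurance: $1,727.45 × 0.01 = $17.27
Employee stock purchase plan: $162.41
Total deductions = $55.48 + $48.82 + $25.91 + $76.01 + $17.27 + $162.41 = $385.90
Net pay = $1,727.45 − $385.90 = $1,341.55

$1,341.55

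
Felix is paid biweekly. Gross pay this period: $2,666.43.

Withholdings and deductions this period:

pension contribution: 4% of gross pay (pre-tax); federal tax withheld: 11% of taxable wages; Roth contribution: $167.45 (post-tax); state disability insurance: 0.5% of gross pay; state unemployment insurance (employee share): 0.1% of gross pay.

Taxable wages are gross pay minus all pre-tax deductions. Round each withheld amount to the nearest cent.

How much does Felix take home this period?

$2,094.75

Pension contribution: $2,666.43 × 0.04 = $106.66
Taxable wages = $2,666.43 − $106.66 = $2,559.77
Federal tax withheld: $2,559.77 × 0.11 = $281.57
State unemployment insurance (employee share): $2,666.43 × 0.001 = $2.67
State disability insurance: $2,666.43 × 0.005 = $13.33
Roth contribution: $167.45
Total deductions = $106.66 + $281.57 + $2.67 + $13.33 + $167.45 = $571.68
Net pay = $2,666.43 − $571.68 = $2,094.75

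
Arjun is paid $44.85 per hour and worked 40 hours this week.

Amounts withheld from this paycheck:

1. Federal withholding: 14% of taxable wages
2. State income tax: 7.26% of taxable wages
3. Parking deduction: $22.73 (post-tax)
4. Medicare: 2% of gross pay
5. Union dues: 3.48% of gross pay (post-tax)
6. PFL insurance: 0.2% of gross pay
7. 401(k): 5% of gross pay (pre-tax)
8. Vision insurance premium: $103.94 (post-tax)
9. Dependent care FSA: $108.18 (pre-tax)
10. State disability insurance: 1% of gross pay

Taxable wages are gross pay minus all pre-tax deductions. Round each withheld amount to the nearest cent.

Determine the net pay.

Gross pay: 40 × $44.85 = $1,794.00
Dependent care FSA: $108.18
401(k): $1,794.00 × 0.05 = $89.70
Pre-tax total = $108.18 + $89.70 = $197.88
Taxable wages = $1,794.00 − $197.88 = $1,596.12
State income tax: $1,596.12 × 0.0726 = $115.88
Federal withholding: $1,596.12 × 0.14 = $223.46
Medicare: $1,794.00 × 0.02 = $35.88
State disability insurance: $1,794.00 × 0.01 = $17.94
PFL insurance: $1,794.00 × 0.002 = $3.59
Union dues: $1,794.00 × 0.0348 = $62.43
Parking deduction: $22.73
Vision insurance premium: $103.94
Total deductions = $108.18 + $89.70 + $115.88 + $223.46 + $35.88 + $17.94 + $3.59 + $62.43 + $22.73 + $103.94 = $783.73
Net pay = $1,794.00 − $783.73 = $1,010.27

$1,010.27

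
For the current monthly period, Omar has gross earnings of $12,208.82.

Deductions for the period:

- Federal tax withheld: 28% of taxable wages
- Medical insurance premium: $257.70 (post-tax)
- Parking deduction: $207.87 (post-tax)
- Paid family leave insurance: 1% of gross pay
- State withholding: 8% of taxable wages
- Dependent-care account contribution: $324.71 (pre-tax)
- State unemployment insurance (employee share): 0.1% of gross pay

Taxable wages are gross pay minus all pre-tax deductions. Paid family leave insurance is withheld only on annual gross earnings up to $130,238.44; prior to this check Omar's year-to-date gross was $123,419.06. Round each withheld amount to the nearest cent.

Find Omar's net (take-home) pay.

Dependent-care account contribution: $324.71
Taxable wages = $12,208.82 − $324.71 = $11,884.11
State withholding: $11,884.11 × 0.08 = $950.73
Federal tax withheld: $11,884.11 × 0.28 = $3,327.55
State unemployment insurance (employee share): $12,208.82 × 0.001 = $12.21
Paid family leave insurance: only $130,238.44 − $123,419.06 = $6,819.38 of this check is subject → $6,819.38 × 0.01 = $68.19
Medical insurance premium: $257.70
Parking deduction: $207.87
Total deductions = $324.71 + $950.73 + $3,327.55 + $12.21 + $68.19 + $257.70 + $207.87 = $5,148.96
Net pay = $12,208.82 − $5,148.96 = $7,059.86

$7,059.86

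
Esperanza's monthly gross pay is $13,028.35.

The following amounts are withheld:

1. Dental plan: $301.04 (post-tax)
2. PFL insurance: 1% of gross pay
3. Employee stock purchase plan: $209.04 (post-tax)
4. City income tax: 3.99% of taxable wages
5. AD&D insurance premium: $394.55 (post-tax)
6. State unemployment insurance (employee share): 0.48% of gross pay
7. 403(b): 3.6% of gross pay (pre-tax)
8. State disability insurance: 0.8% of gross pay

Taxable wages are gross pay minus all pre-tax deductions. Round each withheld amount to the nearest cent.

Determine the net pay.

403(b): $13,028.35 × 0.036 = $469.02
Taxable wages = $13,028.35 − $469.02 = $12,559.33
City income tax: $12,559.33 × 0.0399 = $501.12
PFL insurance: $13,028.35 × 0.01 = $130.28
State disability insurance: $13,028.35 × 0.008 = $104.23
State unemployment insurance (employee share): $13,028.35 × 0.0048 = $62.54
Dental plan: $301.04
Employee stock purchase plan: $209.04
AD&D insurance premium: $394.55
Total deductions = $469.02 + $501.12 + $130.28 + $104.23 + $62.54 + $301.04 + $209.04 + $394.55 = $2,171.82
Net pay = $13,028.35 − $2,171.82 = $10,856.53

$10,856.53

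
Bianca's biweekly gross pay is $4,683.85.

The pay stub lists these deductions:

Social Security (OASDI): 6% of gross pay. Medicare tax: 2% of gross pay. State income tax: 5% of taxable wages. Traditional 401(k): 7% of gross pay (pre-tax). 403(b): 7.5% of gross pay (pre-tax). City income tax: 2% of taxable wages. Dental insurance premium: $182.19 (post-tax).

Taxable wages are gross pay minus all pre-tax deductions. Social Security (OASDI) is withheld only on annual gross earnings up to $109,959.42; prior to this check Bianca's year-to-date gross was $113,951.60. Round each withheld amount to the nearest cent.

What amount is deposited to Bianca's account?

$3,448.50

403(b): $4,683.85 × 0.075 = $351.29
Traditional 401(k): $4,683.85 × 0.07 = $327.87
Pre-tax total = $351.29 + $327.87 = $679.16
Taxable wages = $4,683.85 − $679.16 = $4,004.69
State income tax: $4,004.69 × 0.05 = $200.23
City income tax: $4,004.69 × 0.02 = $80.09
Medicare tax: $4,683.85 × 0.02 = $93.68
Social Security (OASDI): annual cap $109,959.42 already reached (YTD $113,951.60), so $0.00
Dental insurance premium: $182.19
Total deductions = $351.29 + $327.87 + $200.23 + $80.09 + $93.68 + $0.00 + $182.19 = $1,235.35
Net pay = $4,683.85 − $1,235.35 = $3,448.50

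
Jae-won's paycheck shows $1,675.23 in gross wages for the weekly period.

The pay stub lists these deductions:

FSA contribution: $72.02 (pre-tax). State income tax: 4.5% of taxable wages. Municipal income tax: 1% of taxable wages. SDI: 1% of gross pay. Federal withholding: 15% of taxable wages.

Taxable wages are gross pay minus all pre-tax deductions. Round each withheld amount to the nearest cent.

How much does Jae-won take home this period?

FSA contribution: $72.02
Taxable wages = $1,675.23 − $72.02 = $1,603.21
Municipal income tax: $1,603.21 × 0.01 = $16.03
Federal withholding: $1,603.21 × 0.15 = $240.48
State income tax: $1,603.21 × 0.045 = $72.14
SDI: $1,675.23 × 0.01 = $16.75
Total deductions = $72.02 + $16.03 + $240.48 + $72.14 + $16.75 = $417.42
Net pay = $1,675.23 − $417.42 = $1,257.81

$1,257.81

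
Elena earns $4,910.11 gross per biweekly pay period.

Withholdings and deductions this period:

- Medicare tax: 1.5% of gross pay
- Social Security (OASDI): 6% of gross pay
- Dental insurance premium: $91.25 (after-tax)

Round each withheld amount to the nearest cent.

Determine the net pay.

Medicare tax: $4,910.11 × 0.015 = $73.65
Social Security (OASDI): $4,910.11 × 0.06 = $294.61
Dental insurance premium: $91.25
Total deductions = $73.65 + $294.61 + $91.25 = $459.51
Net pay = $4,910.11 − $459.51 = $4,450.60

$4,450.60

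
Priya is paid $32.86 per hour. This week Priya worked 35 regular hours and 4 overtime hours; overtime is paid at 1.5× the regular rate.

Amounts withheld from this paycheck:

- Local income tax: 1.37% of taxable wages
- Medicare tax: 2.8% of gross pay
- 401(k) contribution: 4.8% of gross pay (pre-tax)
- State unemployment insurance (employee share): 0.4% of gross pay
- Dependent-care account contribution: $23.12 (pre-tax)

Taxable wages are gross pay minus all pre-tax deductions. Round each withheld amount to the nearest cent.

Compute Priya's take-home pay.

$1,199.11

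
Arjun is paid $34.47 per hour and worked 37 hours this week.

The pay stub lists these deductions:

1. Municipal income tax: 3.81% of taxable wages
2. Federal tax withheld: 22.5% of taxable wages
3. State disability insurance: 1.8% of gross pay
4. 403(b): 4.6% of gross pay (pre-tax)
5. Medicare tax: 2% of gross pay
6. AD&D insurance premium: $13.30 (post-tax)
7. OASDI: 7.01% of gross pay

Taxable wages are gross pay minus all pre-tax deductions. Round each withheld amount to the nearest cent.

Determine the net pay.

$745.43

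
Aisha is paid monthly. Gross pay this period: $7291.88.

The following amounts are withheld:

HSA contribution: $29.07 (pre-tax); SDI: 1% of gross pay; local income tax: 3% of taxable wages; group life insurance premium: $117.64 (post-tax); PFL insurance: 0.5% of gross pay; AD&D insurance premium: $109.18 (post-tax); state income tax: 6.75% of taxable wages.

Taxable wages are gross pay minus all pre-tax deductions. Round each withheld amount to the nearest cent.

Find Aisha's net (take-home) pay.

$6218.49

HSA contribution: $29.07
Taxable wages = $7291.88 − $29.07 = $7262.81
Local income tax: $7262.81 × 0.03 = $217.88
State income tax: $7262.81 × 0.0675 = $490.24
SDI: $7291.88 × 0.01 = $72.92
PFL insurance: $7291.88 × 0.005 = $36.46
Group life insurance premium: $117.64
AD&D insurance premium: $109.18
Total deductions = $29.07 + $217.88 + $490.24 + $72.92 + $36.46 + $117.64 + $109.18 = $1073.39
Net pay = $7291.88 − $1073.39 = $6218.49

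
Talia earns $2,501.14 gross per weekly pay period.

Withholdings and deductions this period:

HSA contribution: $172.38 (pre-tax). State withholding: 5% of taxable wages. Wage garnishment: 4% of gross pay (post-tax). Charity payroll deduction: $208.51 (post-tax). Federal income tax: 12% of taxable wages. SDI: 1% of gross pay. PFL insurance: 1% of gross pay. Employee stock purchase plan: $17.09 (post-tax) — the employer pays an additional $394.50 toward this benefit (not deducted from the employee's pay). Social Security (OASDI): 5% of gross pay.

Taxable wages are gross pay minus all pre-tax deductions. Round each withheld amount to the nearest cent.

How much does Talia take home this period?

HSA contribution: $172.38
Taxable wages = $2,501.14 − $172.38 = $2,328.76
State withholding: $2,328.76 × 0.05 = $116.44
Federal income tax: $2,328.76 × 0.12 = $279.45
Social Security (OASDI): $2,501.14 × 0.05 = $125.06
SDI: $2,501.14 × 0.01 = $25.01
PFL insurance: $2,501.14 × 0.01 = $25.01
Wage garnishment: $2,501.14 × 0.04 = $100.05
Charity payroll deduction: $208.51
Employee stock purchase plan: $17.09
(Employer's $394.50 toward employee stock purchase plan is not withheld from the employee.)
Total deductions = $172.38 + $116.44 + $279.45 + $125.06 + $25.01 + $25.01 + $100.05 + $208.51 + $17.09 = $1,069.00
Net pay = $2,501.14 − $1,069.00 = $1,432.14

$1,432.14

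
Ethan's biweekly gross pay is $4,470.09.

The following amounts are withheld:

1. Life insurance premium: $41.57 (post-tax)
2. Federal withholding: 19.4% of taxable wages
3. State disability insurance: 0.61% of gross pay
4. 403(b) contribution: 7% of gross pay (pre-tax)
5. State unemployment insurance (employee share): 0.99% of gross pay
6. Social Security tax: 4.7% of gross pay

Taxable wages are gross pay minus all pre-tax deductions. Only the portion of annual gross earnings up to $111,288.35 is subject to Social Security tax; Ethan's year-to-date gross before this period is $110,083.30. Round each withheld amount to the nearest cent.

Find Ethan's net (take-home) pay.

$3,180.96

403(b) contribution: $4,470.09 × 0.07 = $312.91
Taxable wages = $4,470.09 − $312.91 = $4,157.18
Federal withholding: $4,157.18 × 0.194 = $806.49
Social Security tax: only $111,288.35 − $110,083.30 = $1,205.05 of this check is subject → $1,205.05 × 0.047 = $56.64
State disability insurance: $4,470.09 × 0.0061 = $27.27
State unemployment insurance (employee share): $4,470.09 × 0.0099 = $44.25
Life insurance premium: $41.57
Total deductions = $312.91 + $806.49 + $56.64 + $27.27 + $44.25 + $41.57 = $1,289.13
Net pay = $4,470.09 − $1,289.13 = $3,180.96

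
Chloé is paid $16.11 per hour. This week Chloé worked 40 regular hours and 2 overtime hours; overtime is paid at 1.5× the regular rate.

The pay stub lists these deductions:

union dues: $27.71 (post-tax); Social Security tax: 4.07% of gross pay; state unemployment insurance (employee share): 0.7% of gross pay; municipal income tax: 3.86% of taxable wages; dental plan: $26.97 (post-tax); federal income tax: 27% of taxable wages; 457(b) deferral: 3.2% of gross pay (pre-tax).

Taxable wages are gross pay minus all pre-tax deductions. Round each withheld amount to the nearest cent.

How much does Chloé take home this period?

Regular pay: 40 × $16.11 = $644.40
Overtime pay: 2 × $16.11 × 1.5 = $48.33
Gross pay = $644.40 + $48.33 = $692.73
457(b) deferral: $692.73 × 0.032 = $22.17
Taxable wages = $692.73 − $22.17 = $670.56
Municipal income tax: $670.56 × 0.0386 = $25.88
Federal income tax: $670.56 × 0.27 = $181.05
State unemployment insurance (employee share): $692.73 × 0.007 = $4.85
Social Security tax: $692.73 × 0.0407 = $28.19
Dental plan: $26.97
Union dues: $27.71
Total deductions = $22.17 + $25.88 + $181.05 + $4.85 + $28.19 + $26.97 + $27.71 = $316.82
Net pay = $692.73 − $316.82 = $375.91

$375.91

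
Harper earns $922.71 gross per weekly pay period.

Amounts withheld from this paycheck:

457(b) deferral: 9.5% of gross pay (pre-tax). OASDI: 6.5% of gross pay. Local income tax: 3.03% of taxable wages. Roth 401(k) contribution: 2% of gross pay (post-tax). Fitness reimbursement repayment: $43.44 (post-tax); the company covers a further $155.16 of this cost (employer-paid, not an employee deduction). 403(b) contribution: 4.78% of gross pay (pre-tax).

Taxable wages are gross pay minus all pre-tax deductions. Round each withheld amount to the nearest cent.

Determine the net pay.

457(b) deferral: $922.71 × 0.095 = $87.66
403(b) contribution: $922.71 × 0.0478 = $44.11
Pre-tax total = $87.66 + $44.11 = $131.77
Taxable wages = $922.71 − $131.77 = $790.94
Local income tax: $790.94 × 0.0303 = $23.97
OASDI: $922.71 × 0.065 = $59.98
Roth 401(k) contribution: $922.71 × 0.02 = $18.45
Fitness reimbursement repayment: $43.44
(Employer's $155.16 toward fitness reimbursement repayment is not withheld from the employee.)
Total deductions = $87.66 + $44.11 + $23.97 + $59.98 + $18.45 + $43.44 = $277.61
Net pay = $922.71 − $277.61 = $645.10

$645.10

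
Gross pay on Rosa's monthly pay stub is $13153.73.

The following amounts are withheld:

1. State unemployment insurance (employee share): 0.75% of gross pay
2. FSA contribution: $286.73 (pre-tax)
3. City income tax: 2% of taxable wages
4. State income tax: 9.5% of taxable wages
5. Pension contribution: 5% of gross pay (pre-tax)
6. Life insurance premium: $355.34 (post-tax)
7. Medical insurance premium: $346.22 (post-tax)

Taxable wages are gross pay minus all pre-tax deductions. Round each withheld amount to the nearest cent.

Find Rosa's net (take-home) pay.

$10005.03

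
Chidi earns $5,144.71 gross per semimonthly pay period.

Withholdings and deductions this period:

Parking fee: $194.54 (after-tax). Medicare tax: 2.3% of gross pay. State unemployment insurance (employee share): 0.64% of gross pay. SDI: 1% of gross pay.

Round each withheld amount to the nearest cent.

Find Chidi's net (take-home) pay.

$4,747.46

State unemployment insurance (employee share): $5,144.71 × 0.0064 = $32.93
SDI: $5,144.71 × 0.01 = $51.45
Medicare tax: $5,144.71 × 0.023 = $118.33
Parking fee: $194.54
Total deductions = $32.93 + $51.45 + $118.33 + $194.54 = $397.25
Net pay = $5,144.71 − $397.25 = $4,747.46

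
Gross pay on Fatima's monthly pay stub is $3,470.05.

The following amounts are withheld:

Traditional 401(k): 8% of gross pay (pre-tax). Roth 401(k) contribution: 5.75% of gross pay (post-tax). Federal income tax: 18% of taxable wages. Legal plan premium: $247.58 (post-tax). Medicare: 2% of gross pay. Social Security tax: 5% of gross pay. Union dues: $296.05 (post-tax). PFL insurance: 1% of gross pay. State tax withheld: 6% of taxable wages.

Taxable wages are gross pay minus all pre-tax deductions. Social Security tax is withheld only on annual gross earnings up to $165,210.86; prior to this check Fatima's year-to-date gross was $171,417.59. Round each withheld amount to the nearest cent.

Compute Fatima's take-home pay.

Traditional 401(k): $3,470.05 × 0.08 = $277.60
Taxable wages = $3,470.05 − $277.60 = $3,192.45
State tax withheld: $3,192.45 × 0.06 = $191.55
Federal income tax: $3,192.45 × 0.18 = $574.64
PFL insurance: $3,470.05 × 0.01 = $34.70
Medicare: $3,470.05 × 0.02 = $69.40
Social Security tax: annual cap $165,210.86 already reached (YTD $171,417.59), so $0.00
Union dues: $296.05
Roth 401(k) contribution: $3,470.05 × 0.0575 = $199.53
Legal plan premium: $247.58
Total deductions = $277.60 + $191.55 + $574.64 + $34.70 + $69.40 + $0.00 + $296.05 + $199.53 + $247.58 = $1,891.05
Net pay = $3,470.05 − $1,891.05 = $1,579.00

$1,579.00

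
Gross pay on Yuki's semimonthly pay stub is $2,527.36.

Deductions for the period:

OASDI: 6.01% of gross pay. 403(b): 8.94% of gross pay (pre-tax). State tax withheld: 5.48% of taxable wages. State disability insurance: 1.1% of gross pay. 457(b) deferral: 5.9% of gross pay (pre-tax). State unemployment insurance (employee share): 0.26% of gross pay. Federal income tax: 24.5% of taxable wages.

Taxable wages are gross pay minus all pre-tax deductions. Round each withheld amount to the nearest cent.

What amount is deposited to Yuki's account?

403(b): $2,527.36 × 0.0894 = $225.95
457(b) deferral: $2,527.36 × 0.059 = $149.11
Pre-tax total = $225.95 + $149.11 = $375.06
Taxable wages = $2,527.36 − $375.06 = $2,152.30
State tax withheld: $2,152.30 × 0.0548 = $117.95
Federal income tax: $2,152.30 × 0.245 = $527.31
State unemployment insurance (employee share): $2,527.36 × 0.0026 = $6.57
OASDI: $2,527.36 × 0.0601 = $151.89
State disability insurance: $2,527.36 × 0.011 = $27.80
Total deductions = $225.95 + $149.11 + $117.95 + $527.31 + $6.57 + $151.89 + $27.80 = $1,206.58
Net pay = $2,527.36 − $1,206.58 = $1,320.78

$1,320.78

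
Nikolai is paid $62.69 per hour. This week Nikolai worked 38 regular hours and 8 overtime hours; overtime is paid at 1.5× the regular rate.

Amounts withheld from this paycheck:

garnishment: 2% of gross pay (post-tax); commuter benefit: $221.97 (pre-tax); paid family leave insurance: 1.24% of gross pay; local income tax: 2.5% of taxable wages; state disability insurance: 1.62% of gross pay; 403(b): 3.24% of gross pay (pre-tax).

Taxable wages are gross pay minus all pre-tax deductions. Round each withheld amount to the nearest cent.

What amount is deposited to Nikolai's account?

Regular pay: 38 × $62.69 = $2382.22
Overtime pay: 8 × $62.69 × 1.5 = $752.28
Gross pay = $2382.22 + $752.28 = $3134.50
Commuter benefit: $221.97
403(b): $3134.50 × 0.0324 = $101.56
Pre-tax total = $221.97 + $101.56 = $323.53
Taxable wages = $3134.50 − $323.53 = $2810.97
Local income tax: $2810.97 × 0.025 = $70.27
State disability insurance: $3134.50 × 0.0162 = $50.78
Paid family leave insurance: $3134.50 × 0.0124 = $38.87
Garnishment: $3134.50 × 0.02 = $62.69
Total deductions = $221.97 + $101.56 + $70.27 + $50.78 + $38.87 + $62.69 = $546.14
Net pay = $3134.50 − $546.14 = $2588.36

$2588.36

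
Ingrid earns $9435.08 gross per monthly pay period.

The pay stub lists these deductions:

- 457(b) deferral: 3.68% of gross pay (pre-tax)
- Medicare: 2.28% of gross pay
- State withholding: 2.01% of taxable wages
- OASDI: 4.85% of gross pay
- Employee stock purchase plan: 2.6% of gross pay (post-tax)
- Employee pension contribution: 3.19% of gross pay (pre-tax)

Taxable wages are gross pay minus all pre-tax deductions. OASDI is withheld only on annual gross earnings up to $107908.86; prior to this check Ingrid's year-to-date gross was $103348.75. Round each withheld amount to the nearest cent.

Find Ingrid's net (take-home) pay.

$7928.67

Employee pension contribution: $9435.08 × 0.0319 = $300.98
457(b) deferral: $9435.08 × 0.0368 = $347.21
Pre-tax total = $300.98 + $347.21 = $648.19
Taxable wages = $9435.08 − $648.19 = $8786.89
State withholding: $8786.89 × 0.0201 = $176.62
OASDI: only $107908.86 − $103348.75 = $4560.11 of this check is subject → $4560.11 × 0.0485 = $221.17
Medicare: $9435.08 × 0.0228 = $215.12
Employee stock purchase plan: $9435.08 × 0.026 = $245.31
Total deductions = $300.98 + $347.21 + $176.62 + $221.17 + $215.12 + $245.31 = $1506.41
Net pay = $9435.08 − $1506.41 = $7928.67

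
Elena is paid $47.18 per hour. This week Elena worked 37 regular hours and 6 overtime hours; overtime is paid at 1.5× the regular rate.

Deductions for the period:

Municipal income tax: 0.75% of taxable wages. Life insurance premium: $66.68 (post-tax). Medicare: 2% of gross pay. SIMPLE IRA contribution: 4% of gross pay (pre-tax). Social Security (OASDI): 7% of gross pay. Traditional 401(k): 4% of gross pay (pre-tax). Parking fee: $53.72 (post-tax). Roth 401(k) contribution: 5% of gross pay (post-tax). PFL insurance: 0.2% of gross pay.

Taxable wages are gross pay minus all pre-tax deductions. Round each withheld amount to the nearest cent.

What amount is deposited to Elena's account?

Regular pay: 37 × $47.18 = $1745.66
Overtime pay: 6 × $47.18 × 1.5 = $424.62
Gross pay = $1745.66 + $424.62 = $2170.28
Traditional 401(k): $2170.28 × 0.04 = $86.81
SIMPLE IRA contribution: $2170.28 × 0.04 = $86.81
Pre-tax total = $86.81 + $86.81 = $173.62
Taxable wages = $2170.28 − $173.62 = $1996.66
Municipal income tax: $1996.66 × 0.0075 = $14.97
Social Security (OASDI): $2170.28 × 0.07 = $151.92
Medicare: $2170.28 × 0.02 = $43.41
PFL insurance: $2170.28 × 0.002 = $4.34
Roth 401(k) contribution: $2170.28 × 0.05 = $108.51
Parking fee: $53.72
Life insurance premium: $66.68
Total deductions = $86.81 + $86.81 + $14.97 + $151.92 + $43.41 + $4.34 + $108.51 + $53.72 + $66.68 = $617.17
Net pay = $2170.28 − $617.17 = $1553.11

$1553.11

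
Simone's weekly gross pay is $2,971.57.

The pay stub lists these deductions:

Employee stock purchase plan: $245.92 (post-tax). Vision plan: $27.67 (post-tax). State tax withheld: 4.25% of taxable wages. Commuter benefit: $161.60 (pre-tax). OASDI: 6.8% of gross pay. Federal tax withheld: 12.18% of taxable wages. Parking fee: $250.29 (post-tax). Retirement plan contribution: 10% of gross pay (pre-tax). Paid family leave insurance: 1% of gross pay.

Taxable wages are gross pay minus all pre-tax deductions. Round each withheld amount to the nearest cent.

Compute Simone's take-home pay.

Commuter benefit: $161.60
Retirement plan contribution: $2,971.57 × 0.1 = $297.16
Pre-tax total = $161.60 + $297.16 = $458.76
Taxable wages = $2,971.57 − $458.76 = $2,512.81
State tax withheld: $2,512.81 × 0.0425 = $106.79
Federal tax withheld: $2,512.81 × 0.1218 = $306.06
Paid family leave insurance: $2,971.57 × 0.01 = $29.72
OASDI: $2,971.57 × 0.068 = $202.07
Parking fee: $250.29
Employee stock purchase plan: $245.92
Vision plan: $27.67
Total deductions = $161.60 + $297.16 + $106.79 + $306.06 + $29.72 + $202.07 + $250.29 + $245.92 + $27.67 = $1,627.28
Net pay = $2,971.57 − $1,627.28 = $1,344.29

$1,344.29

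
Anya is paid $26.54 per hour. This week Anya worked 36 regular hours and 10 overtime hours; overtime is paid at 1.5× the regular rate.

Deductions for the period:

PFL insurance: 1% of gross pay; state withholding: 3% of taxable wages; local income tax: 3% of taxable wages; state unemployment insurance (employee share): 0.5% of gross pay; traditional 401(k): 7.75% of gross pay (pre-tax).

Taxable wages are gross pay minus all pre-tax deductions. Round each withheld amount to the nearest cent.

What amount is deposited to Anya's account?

$1,153.41

Regular pay: 36 × $26.54 = $955.44
Overtime pay: 10 × $26.54 × 1.5 = $398.10
Gross pay = $955.44 + $398.10 = $1,353.54
Traditional 401(k): $1,353.54 × 0.0775 = $104.90
Taxable wages = $1,353.54 − $104.90 = $1,248.64
Local income tax: $1,248.64 × 0.03 = $37.46
State withholding: $1,248.64 × 0.03 = $37.46
PFL insurance: $1,353.54 × 0.01 = $13.54
State unemployment insurance (employee share): $1,353.54 × 0.005 = $6.77
Total deductions = $104.90 + $37.46 + $37.46 + $13.54 + $6.77 = $200.13
Net pay = $1,353.54 − $200.13 = $1,153.41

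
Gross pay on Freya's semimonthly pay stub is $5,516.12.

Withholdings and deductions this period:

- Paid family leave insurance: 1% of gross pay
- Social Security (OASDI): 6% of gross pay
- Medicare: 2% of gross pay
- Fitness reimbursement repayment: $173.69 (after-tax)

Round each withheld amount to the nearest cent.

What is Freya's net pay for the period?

Paid family leave insurance: $5,516.12 × 0.01 = $55.16
Social Security (OASDI): $5,516.12 × 0.06 = $330.97
Medicare: $5,516.12 × 0.02 = $110.32
Fitness reimbursement repayment: $173.69
Total deductions = $55.16 + $330.97 + $110.32 + $173.69 = $670.14
Net pay = $5,516.12 − $670.14 = $4,845.98

$4,845.98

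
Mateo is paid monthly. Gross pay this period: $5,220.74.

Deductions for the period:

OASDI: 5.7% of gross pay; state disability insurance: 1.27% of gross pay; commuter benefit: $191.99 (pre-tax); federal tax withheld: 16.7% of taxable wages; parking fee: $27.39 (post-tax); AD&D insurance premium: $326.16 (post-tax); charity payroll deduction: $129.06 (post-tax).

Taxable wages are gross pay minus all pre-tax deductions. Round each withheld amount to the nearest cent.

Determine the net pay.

Commuter benefit: $191.99
Taxable wages = $5,220.74 − $191.99 = $5,028.75
Federal tax withheld: $5,028.75 × 0.167 = $839.80
OASDI: $5,220.74 × 0.057 = $297.58
State disability insurance: $5,220.74 × 0.0127 = $66.30
Parking fee: $27.39
Charity payroll deduction: $129.06
AD&D insurance premium: $326.16
Total deductions = $191.99 + $839.80 + $297.58 + $66.30 + $27.39 + $129.06 + $326.16 = $1,878.28
Net pay = $5,220.74 − $1,878.28 = $3,342.46

$3,342.46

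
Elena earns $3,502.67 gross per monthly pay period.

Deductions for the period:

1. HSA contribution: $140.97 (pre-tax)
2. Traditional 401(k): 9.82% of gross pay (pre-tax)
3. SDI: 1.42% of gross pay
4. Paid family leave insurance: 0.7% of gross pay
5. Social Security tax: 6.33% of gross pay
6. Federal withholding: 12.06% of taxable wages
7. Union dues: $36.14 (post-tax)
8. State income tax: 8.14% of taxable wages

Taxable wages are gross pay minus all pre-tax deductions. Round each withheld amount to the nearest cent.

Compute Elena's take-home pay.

HSA contribution: $140.97
Traditional 401(k): $3,502.67 × 0.0982 = $343.96
Pre-tax total = $140.97 + $343.96 = $484.93
Taxable wages = $3,502.67 − $484.93 = $3,017.74
Federal withholding: $3,017.74 × 0.1206 = $363.94
State income tax: $3,017.74 × 0.0814 = $245.64
Social Security tax: $3,502.67 × 0.0633 = $221.72
Paid family leave insurance: $3,502.67 × 0.007 = $24.52
SDI: $3,502.67 × 0.0142 = $49.74
Union dues: $36.14
Total deductions = $140.97 + $343.96 + $363.94 + $245.64 + $221.72 + $24.52 + $49.74 + $36.14 = $1,426.63
Net pay = $3,502.67 − $1,426.63 = $2,076.04

$2,076.04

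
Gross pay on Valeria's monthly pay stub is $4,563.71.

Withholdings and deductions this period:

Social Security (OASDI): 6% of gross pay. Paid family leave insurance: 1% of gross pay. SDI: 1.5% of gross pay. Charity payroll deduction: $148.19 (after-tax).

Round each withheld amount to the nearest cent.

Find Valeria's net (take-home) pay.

Social Security (OASDI): $4,563.71 × 0.06 = $273.82
Paid family leave insurance: $4,563.71 × 0.01 = $45.64
SDI: $4,563.71 × 0.015 = $68.46
Charity payroll deduction: $148.19
Total deductions = $273.82 + $45.64 + $68.46 + $148.19 = $536.11
Net pay = $4,563.71 − $536.11 = $4,027.60

$4,027.60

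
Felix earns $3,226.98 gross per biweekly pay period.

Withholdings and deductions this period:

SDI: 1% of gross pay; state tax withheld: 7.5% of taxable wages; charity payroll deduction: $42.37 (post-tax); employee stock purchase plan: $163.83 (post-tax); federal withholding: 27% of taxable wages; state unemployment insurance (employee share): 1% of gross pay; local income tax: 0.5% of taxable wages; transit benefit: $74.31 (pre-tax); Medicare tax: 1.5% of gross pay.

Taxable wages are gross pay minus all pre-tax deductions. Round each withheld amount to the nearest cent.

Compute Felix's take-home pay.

$1,730.10

Transit benefit: $74.31
Taxable wages = $3,226.98 − $74.31 = $3,152.67
State tax withheld: $3,152.67 × 0.075 = $236.45
Local income tax: $3,152.67 × 0.005 = $15.76
Federal withholding: $3,152.67 × 0.27 = $851.22
SDI: $3,226.98 × 0.01 = $32.27
Medicare tax: $3,226.98 × 0.015 = $48.40
State unemployment insurance (employee share): $3,226.98 × 0.01 = $32.27
Employee stock purchase plan: $163.83
Charity payroll deduction: $42.37
Total deductions = $74.31 + $236.45 + $15.76 + $851.22 + $32.27 + $48.40 + $32.27 + $163.83 + $42.37 = $1,496.88
Net pay = $3,226.98 − $1,496.88 = $1,730.10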